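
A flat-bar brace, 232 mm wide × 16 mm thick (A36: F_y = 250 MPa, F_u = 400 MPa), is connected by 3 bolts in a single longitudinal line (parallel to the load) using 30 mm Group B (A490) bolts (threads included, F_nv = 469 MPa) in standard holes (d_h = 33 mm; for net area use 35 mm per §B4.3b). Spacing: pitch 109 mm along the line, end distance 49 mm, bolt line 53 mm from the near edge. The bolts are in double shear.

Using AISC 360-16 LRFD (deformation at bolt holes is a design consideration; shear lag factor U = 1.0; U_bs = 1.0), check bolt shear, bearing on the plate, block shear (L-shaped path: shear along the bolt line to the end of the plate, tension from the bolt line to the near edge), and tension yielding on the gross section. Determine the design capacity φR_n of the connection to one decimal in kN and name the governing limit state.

651.0 kN (block shear governs)

Bolt shear: A_b = π(30)²/4 = 706.86 mm². φR_n = 0.75 × 469 × 706.86 × 3 × 2 = 1491.8 kN.
Bearing (16 mm plate, F_u = 400 MPa): end bolts L_c = 49 − 33/2 = 32.5, R_n = min(1.2×32.5×16×400, 2.4×30×16×400) = 249.6 kN/bolt; interior L_c = 109 − 33 = 76, R_n = 460.8 kN/bolt. φR_n = 0.75 × (1×249.6 + 2×460.8) = 878.4 kN.
Block shear: shear path 1×[49+2×109] = 1×267 mm, A_gv = 4272, A_nv = 1×(267 − 2.5×35)×16 = 2872 mm²; tension to near edge: (53 − 0.5×35)×16 = 568 mm². R_n = min(0.6×400×2872, 0.6×250×4272) + 1.0×400×568 = min(689.28, 640.8) + 227.2 = 868 kN. φR_n = 0.75 × 868 = 651.0 kN.
Tension yield (gross): A_g = 232×16 = 3712 mm². φR_n = 0.90 × 250 × 3712 = 835.2 kN.
Governing: min(1491.8, 878.4, 651.0, 835.2) = 651.0 kN → block shear.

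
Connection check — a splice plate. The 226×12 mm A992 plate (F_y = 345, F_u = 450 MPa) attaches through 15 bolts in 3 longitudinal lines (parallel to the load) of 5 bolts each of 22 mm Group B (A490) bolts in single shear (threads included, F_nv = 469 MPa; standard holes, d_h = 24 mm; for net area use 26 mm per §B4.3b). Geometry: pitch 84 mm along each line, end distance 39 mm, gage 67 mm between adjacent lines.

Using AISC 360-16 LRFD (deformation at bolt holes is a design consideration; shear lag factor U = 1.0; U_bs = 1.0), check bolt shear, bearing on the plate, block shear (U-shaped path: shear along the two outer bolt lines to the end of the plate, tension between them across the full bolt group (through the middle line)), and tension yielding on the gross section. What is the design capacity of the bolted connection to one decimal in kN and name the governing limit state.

Bolt shear: A_b = π(22)²/4 = 380.13 mm². φR_n = 0.75 × 469 × 380.13 × 15 × 1 = 2005.7 kN.
Bearing (12 mm plate, F_u = 450 MPa): end bolts L_c = 39 − 24/2 = 27, R_n = min(1.2×27×12×450, 2.4×22×12×450) = 174.96 kN/bolt; interior L_c = 84 − 24 = 60, R_n = 285.12 kN/bolt. φR_n = 0.75 × (3×174.96 + 12×285.12) = 2959.7 kN.
Block shear: shear path 2×[39+4×84] = 2×375 mm, A_gv = 9000, A_nv = 2×(375 − 4.5×26)×12 = 6192 mm²; tension across gage: (134 − 2×26)×12 = 984 mm². R_n = min(0.6×450×6192, 0.6×345×9000) + 1.0×450×984 = min(1671.8, 1863) + 442.8 = 2114.6 kN. φR_n = 0.75 × 2114.6 = 1586.0 kN.
Tension yield (gross): A_g = 226×12 = 2712 mm². φR_n = 0.90 × 345 × 2712 = 842.1 kN.
Governing: min(2005.7, 2959.7, 1586.0, 842.1) = 842.1 kN → gross-section yield.

842.1 kN (gross-section yield governs)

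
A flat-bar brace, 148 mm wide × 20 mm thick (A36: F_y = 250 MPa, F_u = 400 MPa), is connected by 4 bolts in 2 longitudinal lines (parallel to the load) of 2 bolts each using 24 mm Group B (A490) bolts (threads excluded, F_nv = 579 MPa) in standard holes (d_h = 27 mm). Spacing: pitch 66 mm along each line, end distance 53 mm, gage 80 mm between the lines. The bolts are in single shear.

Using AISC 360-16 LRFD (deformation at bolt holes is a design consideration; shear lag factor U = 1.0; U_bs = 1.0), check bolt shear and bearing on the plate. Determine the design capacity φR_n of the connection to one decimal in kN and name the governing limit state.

785.8 kN (bolt shear governs)

Bolt shear: A_b = π(24)²/4 = 452.39 mm². φR_n = 0.75 × 579 × 452.39 × 4 × 1 = 785.8 kN.
Bearing (20 mm plate, F_u = 400 MPa): end bolts L_c = 53 − 27/2 = 39.5, R_n = min(1.2×39.5×20×400, 2.4×24×20×400) = 379.2 kN/bolt; interior L_c = 66 − 27 = 39, R_n = 374.4 kN/bolt. φR_n = 0.75 × (2×379.2 + 2×374.4) = 1130.4 kN.
Governing: min(785.8, 1130.4) = 785.8 kN → bolt shear.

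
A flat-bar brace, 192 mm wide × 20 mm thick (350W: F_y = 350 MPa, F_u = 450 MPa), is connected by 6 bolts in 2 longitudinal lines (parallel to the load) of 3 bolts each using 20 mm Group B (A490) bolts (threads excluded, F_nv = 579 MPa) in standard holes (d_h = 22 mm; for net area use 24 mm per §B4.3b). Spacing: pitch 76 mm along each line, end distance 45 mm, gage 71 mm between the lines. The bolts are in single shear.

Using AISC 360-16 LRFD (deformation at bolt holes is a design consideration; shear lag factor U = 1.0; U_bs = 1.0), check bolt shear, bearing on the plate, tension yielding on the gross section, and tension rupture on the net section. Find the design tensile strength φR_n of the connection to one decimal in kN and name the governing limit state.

818.5 kN (bolt shear governs)

Bolt shear: A_b = π(20)²/4 = 314.16 mm². φR_n = 0.75 × 579 × 314.16 × 6 × 1 = 818.5 kN.
Bearing (20 mm plate, F_u = 450 MPa): end bolts L_c = 45 − 22/2 = 34, R_n = min(1.2×34×20×450, 2.4×20×20×450) = 367.2 kN/bolt; interior L_c = 76 − 22 = 54, R_n = 432 kN/bolt. φR_n = 0.75 × (2×367.2 + 4×432) = 1846.8 kN.
Tension yield (gross): A_g = 192×20 = 3840 mm². φR_n = 0.90 × 350 × 3840 = 1209.6 kN.
Tension rupture (net): A_n = (192 − 2×24)×20 = 2880 mm² (U = 1.0, A_e = A_n). φR_n = 0.75 × 450 × 2880 = 972.0 kN.
Governing: min(818.5, 1846.8, 1209.6, 972.0) = 818.5 kN → bolt shear.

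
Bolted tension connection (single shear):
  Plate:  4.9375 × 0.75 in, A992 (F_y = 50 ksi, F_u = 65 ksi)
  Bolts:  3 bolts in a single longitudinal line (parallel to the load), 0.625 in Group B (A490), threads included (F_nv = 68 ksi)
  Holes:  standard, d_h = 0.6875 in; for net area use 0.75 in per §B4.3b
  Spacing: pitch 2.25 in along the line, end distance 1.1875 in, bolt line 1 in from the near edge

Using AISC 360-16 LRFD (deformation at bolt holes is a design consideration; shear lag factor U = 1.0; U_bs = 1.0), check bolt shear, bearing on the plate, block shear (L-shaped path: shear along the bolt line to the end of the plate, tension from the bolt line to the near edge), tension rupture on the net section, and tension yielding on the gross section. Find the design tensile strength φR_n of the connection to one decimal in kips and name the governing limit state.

Bolt shear: A_b = π(0.625)²/4 = 0.3068 in². φR_n = 0.75 × 68 × 0.3068 × 3 × 1 = 46.9 kips.
Bearing (0.75 in plate, F_u = 65 ksi): end bolts L_c = 1.1875 − 0.6875/2 = 0.84375, R_n = min(1.2×0.84375×0.75×65, 2.4×0.625×0.75×65) = 49.359 kips/bolt; interior L_c = 2.25 − 0.6875 = 1.5625, R_n = 73.125 kips/bolt. φR_n = 0.75 × (1×49.359 + 2×73.125) = 146.7 kips.
Block shear: shear path 1×[1.1875+2×2.25] = 1×5.6875 in, A_gv = 4.2656, A_nv = 1×(5.6875 − 2.5×0.75)×0.75 = 2.8594 in²; tension to near edge: (1 − 0.5×0.75)×0.75 = 0.46875 in². R_n = min(0.6×65×2.8594, 0.6×50×4.2656) + 1.0×65×0.46875 = min(111.52, 127.97) + 30.469 = 141.99 kips. φR_n = 0.75 × 141.99 = 106.5 kips.
Tension rupture (net): A_n = (4.9375 − 1×0.75)×0.75 = 3.1406 in² (U = 1.0, A_e = A_n). φR_n = 0.75 × 65 × 3.1406 = 153.1 kips.
Tension yield (gross): A_g = 4.9375×0.75 = 3.7031 in². φR_n = 0.90 × 50 × 3.7031 = 166.6 kips.
Governing: min(46.9, 146.7, 106.5, 153.1, 166.6) = 46.9 kips → bolt shear.

46.9 kips (bolt shear governs)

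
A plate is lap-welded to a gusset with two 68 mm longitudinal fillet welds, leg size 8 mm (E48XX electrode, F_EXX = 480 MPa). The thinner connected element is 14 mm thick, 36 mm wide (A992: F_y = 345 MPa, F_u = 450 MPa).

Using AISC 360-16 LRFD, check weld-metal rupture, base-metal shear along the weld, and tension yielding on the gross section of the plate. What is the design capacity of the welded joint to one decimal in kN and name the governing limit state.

156.5 kN (gross-section yield governs)

Weld metal: throat = 0.707×8 = 5.656 mm, L = 2×68 = 136 mm. φR_n = 0.75 × 0.6 × 480 × 5.656 × 136 = 166.2 kN.
Base metal shear (14 mm plate): yield φR_n = 1.0×0.6×345×14×136 = 394.1 kN; rupture φR_n = 0.75×0.6×450×14×136 = 385.6 kN; take 385.6 kN (rupture).
Tension yield (gross): A_g = 36×14 = 504 mm². φR_n = 0.90 × 345 × 504 = 156.5 kN.
Governing: min(166.2, 385.6, 156.5) = 156.5 kN → gross-section yield.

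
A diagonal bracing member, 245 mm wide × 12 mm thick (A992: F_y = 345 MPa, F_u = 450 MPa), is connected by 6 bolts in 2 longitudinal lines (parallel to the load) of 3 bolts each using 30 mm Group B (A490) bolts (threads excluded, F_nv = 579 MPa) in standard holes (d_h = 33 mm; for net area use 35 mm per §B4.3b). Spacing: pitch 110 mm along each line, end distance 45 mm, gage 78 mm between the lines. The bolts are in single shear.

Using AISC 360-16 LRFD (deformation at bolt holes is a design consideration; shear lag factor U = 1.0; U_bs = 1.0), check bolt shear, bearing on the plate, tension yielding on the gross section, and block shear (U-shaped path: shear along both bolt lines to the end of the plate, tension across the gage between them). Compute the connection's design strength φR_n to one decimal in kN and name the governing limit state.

912.9 kN (gross-section yield governs)

Bolt shear: A_b = π(30)²/4 = 706.86 mm². φR_n = 0.75 × 579 × 706.86 × 6 × 1 = 1841.7 kN.
Bearing (12 mm plate, F_u = 450 MPa): end bolts L_c = 45 − 33/2 = 28.5, R_n = min(1.2×28.5×12×450, 2.4×30×12×450) = 184.68 kN/bolt; interior L_c = 110 − 33 = 77, R_n = 388.8 kN/bolt. φR_n = 0.75 × (2×184.68 + 4×388.8) = 1443.4 kN.
Tension yield (gross): A_g = 245×12 = 2940 mm². φR_n = 0.90 × 345 × 2940 = 912.9 kN.
Block shear: shear path 2×[45+2×110] = 2×265 mm, A_gv = 6360, A_nv = 2×(265 − 2.5×35)×12 = 4260 mm²; tension across gage: (78 − 1×35)×12 = 516 mm². R_n = min(0.6×450×4260, 0.6×345×6360) + 1.0×450×516 = min(1150.2, 1316.5) + 232.2 = 1382.4 kN. φR_n = 0.75 × 1382.4 = 1036.8 kN.
Governing: min(1841.7, 1443.4, 912.9, 1036.8) = 912.9 kN → gross-section yield.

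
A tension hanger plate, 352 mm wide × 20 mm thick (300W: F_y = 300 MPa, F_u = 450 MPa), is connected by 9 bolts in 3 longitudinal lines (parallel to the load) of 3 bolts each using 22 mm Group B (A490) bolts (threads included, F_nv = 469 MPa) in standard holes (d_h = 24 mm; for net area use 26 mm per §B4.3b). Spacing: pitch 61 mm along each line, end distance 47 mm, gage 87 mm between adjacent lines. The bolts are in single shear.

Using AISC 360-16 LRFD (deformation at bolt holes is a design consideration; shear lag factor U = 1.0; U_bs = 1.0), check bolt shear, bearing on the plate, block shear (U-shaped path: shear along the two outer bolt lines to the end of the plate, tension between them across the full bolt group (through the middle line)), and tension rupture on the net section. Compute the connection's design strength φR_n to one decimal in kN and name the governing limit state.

1203.4 kN (bolt shear governs)

Bolt shear: A_b = π(22)²/4 = 380.13 mm². φR_n = 0.75 × 469 × 380.13 × 9 × 1 = 1203.4 kN.
Bearing (20 mm plate, F_u = 450 MPa): end bolts L_c = 47 − 24/2 = 35, R_n = min(1.2×35×20×450, 2.4×22×20×450) = 378 kN/bolt; interior L_c = 61 − 24 = 37, R_n = 399.6 kN/bolt. φR_n = 0.75 × (3×378 + 6×399.6) = 2648.7 kN.
Block shear: shear path 2×[47+2×61] = 2×169 mm, A_gv = 6760, A_nv = 2×(169 − 2.5×26)×20 = 4160 mm²; tension across gage: (174 − 2×26)×20 = 2440 mm². R_n = min(0.6×450×4160, 0.6×300×6760) + 1.0×450×2440 = min(1123.2, 1216.8) + 1098 = 2221.2 kN. φR_n = 0.75 × 2221.2 = 1665.9 kN.
Tension rupture (net): A_n = (352 − 3×26)×20 = 5480 mm² (U = 1.0, A_e = A_n). φR_n = 0.75 × 450 × 5480 = 1849.5 kN.
Governing: min(1203.4, 2648.7, 1665.9, 1849.5) = 1203.4 kN → bolt shear.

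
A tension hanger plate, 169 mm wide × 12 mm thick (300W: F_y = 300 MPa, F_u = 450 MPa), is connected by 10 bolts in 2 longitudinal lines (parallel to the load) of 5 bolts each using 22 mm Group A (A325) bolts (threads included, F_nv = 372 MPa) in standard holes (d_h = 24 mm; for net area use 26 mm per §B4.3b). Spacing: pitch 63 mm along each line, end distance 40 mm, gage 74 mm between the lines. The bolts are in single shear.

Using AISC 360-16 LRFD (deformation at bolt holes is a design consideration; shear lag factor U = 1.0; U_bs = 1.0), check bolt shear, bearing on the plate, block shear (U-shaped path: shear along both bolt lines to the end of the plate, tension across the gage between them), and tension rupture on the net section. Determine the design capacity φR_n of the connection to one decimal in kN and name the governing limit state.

473.9 kN (net-section rupture governs)

Bolt shear: A_b = π(22)²/4 = 380.13 mm². φR_n = 0.75 × 372 × 380.13 × 10 × 1 = 1060.6 kN.
Bearing (12 mm plate, F_u = 450 MPa): end bolts L_c = 40 − 24/2 = 28, R_n = min(1.2×28×12×450, 2.4×22×12×450) = 181.44 kN/bolt; interior L_c = 63 − 24 = 39, R_n = 252.72 kN/bolt. φR_n = 0.75 × (2×181.44 + 8×252.72) = 1788.5 kN.
Block shear: shear path 2×[40+4×63] = 2×292 mm, A_gv = 7008, A_nv = 2×(292 − 4.5×26)×12 = 4200 mm²; tension across gage: (74 − 1×26)×12 = 576 mm². R_n = min(0.6×450×4200, 0.6×300×7008) + 1.0×450×576 = min(1134, 1261.4) + 259.2 = 1393.2 kN. φR_n = 0.75 × 1393.2 = 1044.9 kN.
Tension rupture (net): A_n = (169 − 2×26)×12 = 1404 mm² (U = 1.0, A_e = A_n). φR_n = 0.75 × 450 × 1404 = 473.9 kN.
Governing: min(1060.6, 1788.5, 1044.9, 473.9) = 473.9 kN → net-section rupture.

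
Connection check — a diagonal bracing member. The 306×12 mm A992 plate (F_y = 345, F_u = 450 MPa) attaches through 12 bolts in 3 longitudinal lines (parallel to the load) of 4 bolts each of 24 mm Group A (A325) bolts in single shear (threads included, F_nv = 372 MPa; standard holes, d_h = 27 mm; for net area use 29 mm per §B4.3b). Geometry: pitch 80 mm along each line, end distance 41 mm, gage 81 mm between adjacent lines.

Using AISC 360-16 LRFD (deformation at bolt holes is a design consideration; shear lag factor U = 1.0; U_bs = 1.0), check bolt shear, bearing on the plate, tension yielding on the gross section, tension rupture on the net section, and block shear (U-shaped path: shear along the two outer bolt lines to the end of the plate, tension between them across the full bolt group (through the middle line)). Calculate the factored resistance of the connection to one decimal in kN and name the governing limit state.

Bolt shear: A_b = π(24)²/4 = 452.39 mm². φR_n = 0.75 × 372 × 452.39 × 12 × 1 = 1514.6 kN.
Bearing (12 mm plate, F_u = 450 MPa): end bolts L_c = 41 − 27/2 = 27.5, R_n = min(1.2×27.5×12×450, 2.4×24×12×450) = 178.2 kN/bolt; interior L_c = 80 − 27 = 53, R_n = 311.04 kN/bolt. φR_n = 0.75 × (3×178.2 + 9×311.04) = 2500.5 kN.
Tension yield (gross): A_g = 306×12 = 3672 mm². φR_n = 0.90 × 345 × 3672 = 1140.2 kN.
Tension rupture (net): A_n = (306 − 3×29)×12 = 2628 mm² (U = 1.0, A_e = A_n). φR_n = 0.75 × 450 × 2628 = 887.0 kN.
Block shear: shear path 2×[41+3×80] = 2×281 mm, A_gv = 6744, A_nv = 2×(281 − 3.5×29)×12 = 4308 mm²; tension across gage: (162 − 2×29)×12 = 1248 mm². R_n = min(0.6×450×4308, 0.6×345×6744) + 1.0×450×1248 = min(1163.2, 1396) + 561.6 = 1724.8 kN. φR_n = 0.75 × 1724.8 = 1293.6 kN.
Governing: min(1514.6, 2500.5, 1140.2, 887.0, 1293.6) = 887.0 kN → net-section rupture.

887.0 kN (net-section rupture governs)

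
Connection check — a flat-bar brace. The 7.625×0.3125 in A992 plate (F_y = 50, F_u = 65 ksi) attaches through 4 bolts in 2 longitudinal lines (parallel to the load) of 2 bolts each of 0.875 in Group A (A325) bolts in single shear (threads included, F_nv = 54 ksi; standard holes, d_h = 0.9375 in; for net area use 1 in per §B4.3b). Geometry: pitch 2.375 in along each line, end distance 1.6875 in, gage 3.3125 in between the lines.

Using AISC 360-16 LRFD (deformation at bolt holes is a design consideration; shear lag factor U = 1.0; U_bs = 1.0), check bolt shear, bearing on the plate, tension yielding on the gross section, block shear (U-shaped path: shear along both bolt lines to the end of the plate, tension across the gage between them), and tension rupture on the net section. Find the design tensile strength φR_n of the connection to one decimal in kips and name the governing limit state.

Bolt shear: A_b = π(0.875)²/4 = 0.60132 in². φR_n = 0.75 × 54 × 0.60132 × 4 × 1 = 97.4 kips.
Bearing (0.3125 in plate, F_u = 65 ksi): end bolts L_c = 1.6875 − 0.9375/2 = 1.21875, R_n = min(1.2×1.21875×0.3125×65, 2.4×0.875×0.3125×65) = 29.707 kips/bolt; interior L_c = 2.375 − 0.9375 = 1.4375, R_n = 35.039 kips/bolt. φR_n = 0.75 × (2×29.707 + 2×35.039) = 97.1 kips.
Tension yield (gross): A_g = 7.625×0.3125 = 2.3828 in². φR_n = 0.90 × 50 × 2.3828 = 107.2 kips.
Block shear: shear path 2×[1.6875+1×2.375] = 2×4.0625 in, A_gv = 2.5391, A_nv = 2×(4.0625 − 1.5×1)×0.3125 = 1.6016 in²; tension across gage: (3.3125 − 1×1)×0.3125 = 0.72266 in². R_n = min(0.6×65×1.6016, 0.6×50×2.5391) + 1.0×65×0.72266 = min(62.462, 76.173) + 46.973 = 109.44 kips. φR_n = 0.75 × 109.44 = 82.1 kips.
Tension rupture (net): A_n = (7.625 − 2×1)×0.3125 = 1.7578 in² (U = 1.0, A_e = A_n). φR_n = 0.75 × 65 × 1.7578 = 85.7 kips.
Governing: min(97.4, 97.1, 107.2, 82.1, 85.7) = 82.1 kips → block shear.

82.1 kips (block shear governs)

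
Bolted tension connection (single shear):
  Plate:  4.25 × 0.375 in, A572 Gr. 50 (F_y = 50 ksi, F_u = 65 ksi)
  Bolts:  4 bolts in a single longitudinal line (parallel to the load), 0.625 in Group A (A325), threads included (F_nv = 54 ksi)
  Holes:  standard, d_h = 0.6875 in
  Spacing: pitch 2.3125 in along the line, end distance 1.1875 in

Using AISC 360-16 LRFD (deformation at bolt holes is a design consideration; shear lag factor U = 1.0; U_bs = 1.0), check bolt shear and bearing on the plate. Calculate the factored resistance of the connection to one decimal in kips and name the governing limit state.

49.7 kips (bolt shear governs)

Bolt shear: A_b = π(0.625)²/4 = 0.3068 in². φR_n = 0.75 × 54 × 0.3068 × 4 × 1 = 49.7 kips.
Bearing (0.375 in plate, F_u = 65 ksi): end bolts L_c = 1.1875 − 0.6875/2 = 0.84375, R_n = min(1.2×0.84375×0.375×65, 2.4×0.625×0.375×65) = 24.68 kips/bolt; interior L_c = 2.3125 − 0.6875 = 1.625, R_n = 36.563 kips/bolt. φR_n = 0.75 × (1×24.68 + 3×36.563) = 100.8 kips.
Governing: min(49.7, 100.8) = 49.7 kips → bolt shear.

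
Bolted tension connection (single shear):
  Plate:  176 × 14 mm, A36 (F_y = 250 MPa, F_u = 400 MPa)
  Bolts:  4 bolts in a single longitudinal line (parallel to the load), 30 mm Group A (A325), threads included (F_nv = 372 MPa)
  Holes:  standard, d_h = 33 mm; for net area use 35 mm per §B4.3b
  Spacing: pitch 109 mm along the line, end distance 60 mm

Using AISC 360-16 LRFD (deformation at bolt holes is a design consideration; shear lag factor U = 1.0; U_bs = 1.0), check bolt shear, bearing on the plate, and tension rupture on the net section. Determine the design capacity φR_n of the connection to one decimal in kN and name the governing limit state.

592.2 kN (net-section rupture governs)

Bolt shear: A_b = π(30)²/4 = 706.86 mm². φR_n = 0.75 × 372 × 706.86 × 4 × 1 = 788.9 kN.
Bearing (14 mm plate, F_u = 400 MPa): end bolts L_c = 60 − 33/2 = 43.5, R_n = min(1.2×43.5×14×400, 2.4×30×14×400) = 292.32 kN/bolt; interior L_c = 109 − 33 = 76, R_n = 403.2 kN/bolt. φR_n = 0.75 × (1×292.32 + 3×403.2) = 1126.4 kN.
Tension rupture (net): A_n = (176 − 1×35)×14 = 1974 mm² (U = 1.0, A_e = A_n). φR_n = 0.75 × 400 × 1974 = 592.2 kN.
Governing: min(788.9, 1126.4, 592.2) = 592.2 kN → net-section rupture.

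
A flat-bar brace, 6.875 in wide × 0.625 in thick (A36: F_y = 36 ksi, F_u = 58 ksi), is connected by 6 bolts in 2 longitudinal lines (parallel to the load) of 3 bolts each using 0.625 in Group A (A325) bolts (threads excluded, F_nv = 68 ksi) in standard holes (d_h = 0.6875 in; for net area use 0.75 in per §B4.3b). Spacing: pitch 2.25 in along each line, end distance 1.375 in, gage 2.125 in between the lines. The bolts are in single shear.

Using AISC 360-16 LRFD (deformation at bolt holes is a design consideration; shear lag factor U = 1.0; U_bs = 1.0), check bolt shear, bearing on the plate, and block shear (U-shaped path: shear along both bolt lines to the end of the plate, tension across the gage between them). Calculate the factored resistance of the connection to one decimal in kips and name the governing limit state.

Bolt shear: A_b = π(0.625)²/4 = 0.3068 in². φR_n = 0.75 × 68 × 0.3068 × 6 × 1 = 93.9 kips.
Bearing (0.625 in plate, F_u = 58 ksi): end bolts L_c = 1.375 − 0.6875/2 = 1.03125, R_n = min(1.2×1.03125×0.625×58, 2.4×0.625×0.625×58) = 44.859 kips/bolt; interior L_c = 2.25 − 0.6875 = 1.5625, R_n = 54.375 kips/bolt. φR_n = 0.75 × (2×44.859 + 4×54.375) = 230.4 kips.
Block shear: shear path 2×[1.375+2×2.25] = 2×5.875 in, A_gv = 7.3438, A_nv = 2×(5.875 − 2.5×0.75)×0.625 = 5 in²; tension across gage: (2.125 − 1×0.75)×0.625 = 0.85938 in². R_n = min(0.6×58×5, 0.6×36×7.3438) + 1.0×58×0.85938 = min(174, 158.63) + 49.844 = 208.47 kips. φR_n = 0.75 × 208.47 = 156.4 kips.
Governing: min(93.9, 230.4, 156.4) = 93.9 kips → bolt shear.

93.9 kips (bolt shear governs)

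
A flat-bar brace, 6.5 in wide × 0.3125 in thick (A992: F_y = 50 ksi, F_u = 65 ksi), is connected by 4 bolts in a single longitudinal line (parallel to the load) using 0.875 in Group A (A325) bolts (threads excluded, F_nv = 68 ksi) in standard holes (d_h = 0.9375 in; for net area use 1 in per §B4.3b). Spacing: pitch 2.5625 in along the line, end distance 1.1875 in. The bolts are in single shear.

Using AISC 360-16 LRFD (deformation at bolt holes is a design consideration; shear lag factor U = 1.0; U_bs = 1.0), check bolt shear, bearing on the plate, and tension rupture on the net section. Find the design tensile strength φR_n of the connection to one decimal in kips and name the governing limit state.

83.8 kips (net-section rupture governs)

Bolt shear: A_b = π(0.875)²/4 = 0.60132 in². φR_n = 0.75 × 68 × 0.60132 × 4 × 1 = 122.7 kips.
Bearing (0.3125 in plate, F_u = 65 ksi): end bolts L_c = 1.1875 − 0.9375/2 = 0.71875, R_n = min(1.2×0.71875×0.3125×65, 2.4×0.875×0.3125×65) = 17.52 kips/bolt; interior L_c = 2.5625 − 0.9375 = 1.625, R_n = 39.609 kips/bolt. φR_n = 0.75 × (1×17.52 + 3×39.609) = 102.3 kips.
Tension rupture (net): A_n = (6.5 − 1×1)×0.3125 = 1.7188 in² (U = 1.0, A_e = A_n). φR_n = 0.75 × 65 × 1.7188 = 83.8 kips.
Governing: min(122.7, 102.3, 83.8) = 83.8 kips → net-section rupture.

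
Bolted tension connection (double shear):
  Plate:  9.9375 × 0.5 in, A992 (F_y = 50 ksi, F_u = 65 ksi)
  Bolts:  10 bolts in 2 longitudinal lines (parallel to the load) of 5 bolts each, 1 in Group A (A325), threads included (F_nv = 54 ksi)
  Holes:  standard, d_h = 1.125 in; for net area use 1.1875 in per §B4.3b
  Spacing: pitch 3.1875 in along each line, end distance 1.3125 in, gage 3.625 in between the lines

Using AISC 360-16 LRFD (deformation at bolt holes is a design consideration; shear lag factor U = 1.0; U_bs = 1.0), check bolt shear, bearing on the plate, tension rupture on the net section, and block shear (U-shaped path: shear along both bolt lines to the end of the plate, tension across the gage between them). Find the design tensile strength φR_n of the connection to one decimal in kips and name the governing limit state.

Bolt shear: A_b = π(1)²/4 = 0.7854 in². φR_n = 0.75 × 54 × 0.7854 × 10 × 2 = 636.2 kips.
Bearing (0.5 in plate, F_u = 65 ksi): end bolts L_c = 1.3125 − 1.125/2 = 0.75, R_n = min(1.2×0.75×0.5×65, 2.4×1×0.5×65) = 29.25 kips/bolt; interior L_c = 3.1875 − 1.125 = 2.0625, R_n = 78 kips/bolt. φR_n = 0.75 × (2×29.25 + 8×78) = 511.9 kips.
Tension rupture (net): A_n = (9.9375 − 2×1.1875)×0.5 = 3.7813 in² (U = 1.0, A_e = A_n). φR_n = 0.75 × 65 × 3.7813 = 184.3 kips.
Block shear: shear path 2×[1.3125+4×3.1875] = 2×14.0625 in, A_gv = 14.063, A_nv = 2×(14.0625 − 4.5×1.1875)×0.5 = 8.7188 in²; tension across gage: (3.625 − 1×1.1875)×0.5 = 1.2188 in². R_n = min(0.6×65×8.7188, 0.6×50×14.063) + 1.0×65×1.2188 = min(340.03, 421.89) + 79.222 = 419.25 kips. φR_n = 0.75 × 419.25 = 314.4 kips.
Governing: min(636.2, 511.9, 184.3, 314.4) = 184.3 kips → net-section rupture.

184.3 kips (net-section rupture governs)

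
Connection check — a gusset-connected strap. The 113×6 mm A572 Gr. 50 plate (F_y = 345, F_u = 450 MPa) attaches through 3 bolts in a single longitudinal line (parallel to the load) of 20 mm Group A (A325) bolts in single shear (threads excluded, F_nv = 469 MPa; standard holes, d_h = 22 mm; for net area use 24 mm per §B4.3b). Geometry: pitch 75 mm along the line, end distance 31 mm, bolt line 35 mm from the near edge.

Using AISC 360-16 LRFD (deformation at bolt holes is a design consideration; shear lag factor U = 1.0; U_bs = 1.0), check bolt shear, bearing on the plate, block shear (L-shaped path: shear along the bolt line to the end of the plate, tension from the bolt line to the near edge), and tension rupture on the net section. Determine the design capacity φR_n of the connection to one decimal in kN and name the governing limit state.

Bolt shear: A_b = π(20)²/4 = 314.16 mm². φR_n = 0.75 × 469 × 314.16 × 3 × 1 = 331.5 kN.
Bearing (6 mm plate, F_u = 450 MPa): end bolts L_c = 31 − 22/2 = 20, R_n = min(1.2×20×6×450, 2.4×20×6×450) = 64.8 kN/bolt; interior L_c = 75 − 22 = 53, R_n = 129.6 kN/bolt. φR_n = 0.75 × (1×64.8 + 2×129.6) = 243.0 kN.
Block shear: shear path 1×[31+2×75] = 1×181 mm, A_gv = 1086, A_nv = 1×(181 − 2.5×24)×6 = 726 mm²; tension to near edge: (35 − 0.5×24)×6 = 138 mm². R_n = min(0.6×450×726, 0.6×345×1086) + 1.0×450×138 = min(196.02, 224.8) + 62.1 = 258.12 kN. φR_n = 0.75 × 258.12 = 193.6 kN.
Tension rupture (net): A_n = (113 − 1×24)×6 = 534 mm² (U = 1.0, A_e = A_n). φR_n = 0.75 × 450 × 534 = 180.2 kN.
Governing: min(331.5, 243.0, 193.6, 180.2) = 180.2 kN → net-section rupture.

180.2 kN (net-section rupture governs)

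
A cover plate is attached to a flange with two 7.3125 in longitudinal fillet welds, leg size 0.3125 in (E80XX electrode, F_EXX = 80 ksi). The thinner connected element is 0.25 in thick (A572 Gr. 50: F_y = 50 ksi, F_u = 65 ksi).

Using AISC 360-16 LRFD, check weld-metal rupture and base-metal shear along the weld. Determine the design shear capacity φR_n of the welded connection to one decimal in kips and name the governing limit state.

Weld metal: throat = 0.707×0.3125 = 0.22094 in, L = 2×7.3125 = 14.625 in. φR_n = 0.75 × 0.6 × 80 × 0.22094 × 14.625 = 116.3 kips.
Base metal shear (0.25 in plate): yield φR_n = 1.0×0.6×50×0.25×14.625 = 109.7 kips; rupture φR_n = 0.75×0.6×65×0.25×14.625 = 106.9 kips; take 106.9 kips (rupture).
Governing: min(116.3, 106.9) = 106.9 kips → base-metal shear.

106.9 kips (base-metal shear governs)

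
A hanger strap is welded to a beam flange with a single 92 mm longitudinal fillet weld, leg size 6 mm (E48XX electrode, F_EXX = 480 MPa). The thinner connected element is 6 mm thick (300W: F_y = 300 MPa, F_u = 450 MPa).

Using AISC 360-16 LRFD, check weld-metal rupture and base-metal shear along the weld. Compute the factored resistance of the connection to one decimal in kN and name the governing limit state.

84.3 kN (weld metal governs)

Weld metal: throat = 0.707×6 = 4.242 mm, L = 92 mm. φR_n = 0.75 × 0.6 × 480 × 4.242 × 92 = 84.3 kN.
Base metal shear (6 mm plate): yield φR_n = 1.0×0.6×300×6×92 = 99.4 kN; rupture φR_n = 0.75×0.6×450×6×92 = 111.8 kN; take 99.4 kN (yield).
Governing: min(84.3, 99.4) = 84.3 kN → weld metal.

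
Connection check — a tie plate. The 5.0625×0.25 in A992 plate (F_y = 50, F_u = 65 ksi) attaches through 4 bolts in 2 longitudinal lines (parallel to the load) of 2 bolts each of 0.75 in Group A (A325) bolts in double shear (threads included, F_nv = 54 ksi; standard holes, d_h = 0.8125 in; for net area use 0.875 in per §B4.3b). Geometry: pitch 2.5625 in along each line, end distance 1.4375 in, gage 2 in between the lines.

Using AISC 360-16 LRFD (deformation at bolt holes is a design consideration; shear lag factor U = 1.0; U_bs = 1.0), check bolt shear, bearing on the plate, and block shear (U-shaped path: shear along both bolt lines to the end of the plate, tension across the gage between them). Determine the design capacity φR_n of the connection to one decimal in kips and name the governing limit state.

53.0 kips (block shear governs)

Bolt shear: A_b = π(0.75)²/4 = 0.44179 in². φR_n = 0.75 × 54 × 0.44179 × 4 × 2 = 143.1 kips.
Bearing (0.25 in plate, F_u = 65 ksi): end bolts L_c = 1.4375 − 0.8125/2 = 1.03125, R_n = min(1.2×1.03125×0.25×65, 2.4×0.75×0.25×65) = 20.109 kips/bolt; interior L_c = 2.5625 − 0.8125 = 1.75, R_n = 29.25 kips/bolt. φR_n = 0.75 × (2×20.109 + 2×29.25) = 74.0 kips.
Block shear: shear path 2×[1.4375+1×2.5625] = 2×4 in, A_gv = 2, A_nv = 2×(4 − 1.5×0.875)×0.25 = 1.3438 in²; tension across gage: (2 − 1×0.875)×0.25 = 0.28125 in². R_n = min(0.6×65×1.3438, 0.6×50×2) + 1.0×65×0.28125 = min(52.408, 60) + 18.281 = 70.689 kips. φR_n = 0.75 × 70.689 = 53.0 kips.
Governing: min(143.1, 74.0, 53.0) = 53.0 kips → block shear.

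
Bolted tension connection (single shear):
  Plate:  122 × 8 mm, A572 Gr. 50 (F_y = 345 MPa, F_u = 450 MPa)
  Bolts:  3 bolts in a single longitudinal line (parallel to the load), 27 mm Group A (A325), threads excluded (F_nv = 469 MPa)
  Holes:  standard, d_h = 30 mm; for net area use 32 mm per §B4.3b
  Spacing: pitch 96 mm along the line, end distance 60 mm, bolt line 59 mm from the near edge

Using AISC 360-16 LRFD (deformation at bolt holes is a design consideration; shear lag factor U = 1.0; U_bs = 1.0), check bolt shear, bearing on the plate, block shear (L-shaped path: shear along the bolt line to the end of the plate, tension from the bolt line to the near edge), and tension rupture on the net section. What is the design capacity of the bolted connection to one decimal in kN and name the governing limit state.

Bolt shear: A_b = π(27)²/4 = 572.56 mm². φR_n = 0.75 × 469 × 572.56 × 3 × 1 = 604.2 kN.
Bearing (8 mm plate, F_u = 450 MPa): end bolts L_c = 60 − 30/2 = 45, R_n = min(1.2×45×8×450, 2.4×27×8×450) = 194.4 kN/bolt; interior L_c = 96 − 30 = 66, R_n = 233.28 kN/bolt. φR_n = 0.75 × (1×194.4 + 2×233.28) = 495.7 kN.
Block shear: shear path 1×[60+2×96] = 1×252 mm, A_gv = 2016, A_nv = 1×(252 − 2.5×32)×8 = 1376 mm²; tension to near edge: (59 − 0.5×32)×8 = 344 mm². R_n = min(0.6×450×1376, 0.6×345×2016) + 1.0×450×344 = min(371.52, 417.31) + 154.8 = 526.32 kN. φR_n = 0.75 × 526.32 = 394.7 kN.
Tension rupture (net): A_n = (122 − 1×32)×8 = 720 mm² (U = 1.0, A_e = A_n). φR_n = 0.75 × 450 × 720 = 243.0 kN.
Governing: min(604.2, 495.7, 394.7, 243.0) = 243.0 kN → net-section rupture.

243.0 kN (net-section rupture governs)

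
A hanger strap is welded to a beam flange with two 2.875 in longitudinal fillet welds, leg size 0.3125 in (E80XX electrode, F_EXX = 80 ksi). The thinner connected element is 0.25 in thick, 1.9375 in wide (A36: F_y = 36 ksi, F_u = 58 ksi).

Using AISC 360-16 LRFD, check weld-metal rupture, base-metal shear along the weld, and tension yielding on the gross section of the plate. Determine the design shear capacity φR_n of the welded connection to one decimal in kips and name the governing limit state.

Weld metal: throat = 0.707×0.3125 = 0.22094 in, L = 2×2.875 = 5.75 in. φR_n = 0.75 × 0.6 × 80 × 0.22094 × 5.75 = 45.7 kips.
Base metal shear (0.25 in plate): yield φR_n = 1.0×0.6×36×0.25×5.75 = 31.1 kips; rupture φR_n = 0.75×0.6×58×0.25×5.75 = 37.5 kips; take 31.1 kips (yield).
Tension yield (gross): A_g = 1.9375×0.25 = 0.48438 in². φR_n = 0.90 × 36 × 0.48438 = 15.7 kips.
Governing: min(45.7, 31.1, 15.7) = 15.7 kips → gross-section yield.

15.7 kips (gross-section yield governs)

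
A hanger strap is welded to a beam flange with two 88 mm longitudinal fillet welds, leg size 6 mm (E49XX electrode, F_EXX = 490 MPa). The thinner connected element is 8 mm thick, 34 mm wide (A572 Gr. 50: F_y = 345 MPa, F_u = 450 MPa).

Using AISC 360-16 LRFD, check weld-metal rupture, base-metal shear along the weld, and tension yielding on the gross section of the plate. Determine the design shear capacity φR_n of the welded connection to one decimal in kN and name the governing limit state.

Weld metal: throat = 0.707×6 = 4.242 mm, L = 2×88 = 176 mm. φR_n = 0.75 × 0.6 × 490 × 4.242 × 176 = 164.6 kN.
Base metal shear (8 mm plate): yield φR_n = 1.0×0.6×345×8×176 = 291.5 kN; rupture φR_n = 0.75×0.6×450×8×176 = 285.1 kN; take 285.1 kN (rupture).
Tension yield (gross): A_g = 34×8 = 272 mm². φR_n = 0.90 × 345 × 272 = 84.5 kN.
Governing: min(164.6, 285.1, 84.5) = 84.5 kN → gross-section yield.

84.5 kN (gross-section yield governs)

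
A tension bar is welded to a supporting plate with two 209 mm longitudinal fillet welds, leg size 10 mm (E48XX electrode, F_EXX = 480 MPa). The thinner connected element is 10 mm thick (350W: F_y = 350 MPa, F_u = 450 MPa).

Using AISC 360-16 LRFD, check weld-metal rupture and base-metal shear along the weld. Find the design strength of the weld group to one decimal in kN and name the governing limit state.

Weld metal: throat = 0.707×10 = 7.07 mm, L = 2×209 = 418 mm. φR_n = 0.75 × 0.6 × 480 × 7.07 × 418 = 638.3 kN.
Base metal shear (10 mm plate): yield φR_n = 1.0×0.6×350×10×418 = 877.8 kN; rupture φR_n = 0.75×0.6×450×10×418 = 846.5 kN; take 846.5 kN (rupture).
Governing: min(638.3, 846.5) = 638.3 kN → weld metal.

638.3 kN (weld metal governs)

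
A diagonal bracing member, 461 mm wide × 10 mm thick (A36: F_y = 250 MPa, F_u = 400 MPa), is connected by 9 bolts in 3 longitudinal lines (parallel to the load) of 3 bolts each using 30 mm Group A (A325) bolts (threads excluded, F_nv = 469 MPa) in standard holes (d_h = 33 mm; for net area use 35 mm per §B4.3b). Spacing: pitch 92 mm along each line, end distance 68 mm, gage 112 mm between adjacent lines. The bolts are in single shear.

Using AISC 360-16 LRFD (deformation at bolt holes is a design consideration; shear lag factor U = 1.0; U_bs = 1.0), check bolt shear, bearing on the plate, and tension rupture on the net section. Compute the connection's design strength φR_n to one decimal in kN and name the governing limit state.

1068.0 kN (net-section rupture governs)

Bolt shear: A_b = π(30)²/4 = 706.86 mm². φR_n = 0.75 × 469 × 706.86 × 9 × 1 = 2237.7 kN.
Bearing (10 mm plate, F_u = 400 MPa): end bolts L_c = 68 − 33/2 = 51.5, R_n = min(1.2×51.5×10×400, 2.4×30×10×400) = 247.2 kN/bolt; interior L_c = 92 − 33 = 59, R_n = 283.2 kN/bolt. φR_n = 0.75 × (3×247.2 + 6×283.2) = 1830.6 kN.
Tension rupture (net): A_n = (461 − 3×35)×10 = 3560 mm² (U = 1.0, A_e = A_n). φR_n = 0.75 × 400 × 3560 = 1068.0 kN.
Governing: min(2237.7, 1830.6, 1068.0) = 1068.0 kN → net-section rupture.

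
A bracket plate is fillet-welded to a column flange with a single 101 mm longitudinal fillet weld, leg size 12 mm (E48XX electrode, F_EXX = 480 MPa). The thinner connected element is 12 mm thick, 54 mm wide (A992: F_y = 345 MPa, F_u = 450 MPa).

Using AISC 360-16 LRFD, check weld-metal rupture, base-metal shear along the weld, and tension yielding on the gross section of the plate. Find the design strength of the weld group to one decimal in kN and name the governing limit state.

185.1 kN (weld metal governs)

Weld metal: throat = 0.707×12 = 8.484 mm, L = 101 mm. φR_n = 0.75 × 0.6 × 480 × 8.484 × 101 = 185.1 kN.
Base metal shear (12 mm plate): yield φR_n = 1.0×0.6×345×12×101 = 250.9 kN; rupture φR_n = 0.75×0.6×450×12×101 = 245.4 kN; take 245.4 kN (rupture).
Tension yield (gross): A_g = 54×12 = 648 mm². φR_n = 0.90 × 345 × 648 = 201.2 kN.
Governing: min(185.1, 245.4, 201.2) = 185.1 kN → weld metal.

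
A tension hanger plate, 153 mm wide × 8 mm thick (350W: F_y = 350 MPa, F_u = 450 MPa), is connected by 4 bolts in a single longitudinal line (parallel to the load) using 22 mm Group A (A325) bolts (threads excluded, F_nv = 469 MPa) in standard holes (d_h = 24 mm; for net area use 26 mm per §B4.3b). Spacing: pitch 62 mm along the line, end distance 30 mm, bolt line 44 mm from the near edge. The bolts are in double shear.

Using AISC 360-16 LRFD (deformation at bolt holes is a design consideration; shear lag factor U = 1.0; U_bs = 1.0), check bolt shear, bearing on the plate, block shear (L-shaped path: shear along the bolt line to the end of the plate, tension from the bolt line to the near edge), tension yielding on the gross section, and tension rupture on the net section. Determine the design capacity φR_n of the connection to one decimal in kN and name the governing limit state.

Bolt shear: A_b = π(22)²/4 = 380.13 mm². φR_n = 0.75 × 469 × 380.13 × 4 × 2 = 1069.7 kN.
Bearing (8 mm plate, F_u = 450 MPa): end bolts L_c = 30 − 24/2 = 18, R_n = min(1.2×18×8×450, 2.4×22×8×450) = 77.76 kN/bolt; interior L_c = 62 − 24 = 38, R_n = 164.16 kN/bolt. φR_n = 0.75 × (1×77.76 + 3×164.16) = 427.7 kN.
Block shear: shear path 1×[30+3×62] = 1×216 mm, A_gv = 1728, A_nv = 1×(216 − 3.5×26)×8 = 1000 mm²; tension to near edge: (44 − 0.5×26)×8 = 248 mm². R_n = min(0.6×450×1000, 0.6×350×1728) + 1.0×450×248 = min(270, 362.88) + 111.6 = 381.6 kN. φR_n = 0.75 × 381.6 = 286.2 kN.
Tension yield (gross): A_g = 153×8 = 1224 mm². φR_n = 0.90 × 350 × 1224 = 385.6 kN.
Tension rupture (net): A_n = (153 − 1×26)×8 = 1016 mm² (U = 1.0, A_e = A_n). φR_n = 0.75 × 450 × 1016 = 342.9 kN.
Governing: min(1069.7, 427.7, 286.2, 385.6, 342.9) = 286.2 kN → block shear.

286.2 kN (block shear governs)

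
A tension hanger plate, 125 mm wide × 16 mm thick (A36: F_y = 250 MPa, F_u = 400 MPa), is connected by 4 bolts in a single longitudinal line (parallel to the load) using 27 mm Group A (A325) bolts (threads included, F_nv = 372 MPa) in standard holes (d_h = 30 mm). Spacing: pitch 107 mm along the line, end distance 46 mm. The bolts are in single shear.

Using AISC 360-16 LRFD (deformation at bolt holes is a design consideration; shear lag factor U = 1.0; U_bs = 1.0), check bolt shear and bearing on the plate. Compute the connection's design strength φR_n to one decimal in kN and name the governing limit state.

639.0 kN (bolt shear governs)

Bolt shear: A_b = π(27)²/4 = 572.56 mm². φR_n = 0.75 × 372 × 572.56 × 4 × 1 = 639.0 kN.
Bearing (16 mm plate, F_u = 400 MPa): end bolts L_c = 46 − 30/2 = 31, R_n = min(1.2×31×16×400, 2.4×27×16×400) = 238.08 kN/bolt; interior L_c = 107 − 30 = 77, R_n = 414.72 kN/bolt. φR_n = 0.75 × (1×238.08 + 3×414.72) = 1111.7 kN.
Governing: min(639.0, 1111.7) = 639.0 kN → bolt shear.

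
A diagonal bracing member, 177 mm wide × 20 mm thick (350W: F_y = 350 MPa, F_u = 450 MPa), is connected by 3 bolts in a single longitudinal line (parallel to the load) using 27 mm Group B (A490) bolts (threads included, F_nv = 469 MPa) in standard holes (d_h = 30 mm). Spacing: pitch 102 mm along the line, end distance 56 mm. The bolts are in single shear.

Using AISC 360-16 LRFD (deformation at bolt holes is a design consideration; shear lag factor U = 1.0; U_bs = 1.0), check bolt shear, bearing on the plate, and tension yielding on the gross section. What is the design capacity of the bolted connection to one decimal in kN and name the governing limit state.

604.2 kN (bolt shear governs)

Bolt shear: A_b = π(27)²/4 = 572.56 mm². φR_n = 0.75 × 469 × 572.56 × 3 × 1 = 604.2 kN.
Bearing (20 mm plate, F_u = 450 MPa): end bolts L_c = 56 − 30/2 = 41, R_n = min(1.2×41×20×450, 2.4×27×20×450) = 442.8 kN/bolt; interior L_c = 102 − 30 = 72, R_n = 583.2 kN/bolt. φR_n = 0.75 × (1×442.8 + 2×583.2) = 1206.9 kN.
Tension yield (gross): A_g = 177×20 = 3540 mm². φR_n = 0.90 × 350 × 3540 = 1115.1 kN.
Governing: min(604.2, 1206.9, 1115.1) = 604.2 kN → bolt shear.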